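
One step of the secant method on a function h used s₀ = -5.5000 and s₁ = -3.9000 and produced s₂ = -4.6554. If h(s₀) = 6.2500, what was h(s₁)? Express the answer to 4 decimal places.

The secant line through (-5.5000, 6.2500) and (-3.9000, h(s₁)) crosses zero at s₂ = -4.6554.
So (-5.5000, 6.2500), (-3.9000, h(s₁)), (-4.6554, 0) are collinear:
h(s₁) = 6.2500 · (-3.9000 − (-4.6554)) / (-5.5000 − (-4.6554)) = 6.2500 · (0.755400)/(-0.844600) = -5.589924

-5.5899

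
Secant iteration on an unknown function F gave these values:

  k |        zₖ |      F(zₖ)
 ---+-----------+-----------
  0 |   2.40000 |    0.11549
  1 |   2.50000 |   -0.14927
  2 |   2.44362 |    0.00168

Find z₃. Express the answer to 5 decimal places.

2.44425

z₃ = 2.44362 − 0.00168·(2.44362 − 2.50000) / (0.00168 − (-0.14927))
   = 2.44362 − (-0.0000947)/(0.1509500) = 2.4442475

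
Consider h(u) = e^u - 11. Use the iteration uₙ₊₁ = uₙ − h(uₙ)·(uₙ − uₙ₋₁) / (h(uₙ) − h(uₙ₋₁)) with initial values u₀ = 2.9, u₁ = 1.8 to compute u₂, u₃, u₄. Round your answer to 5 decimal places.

h(2.9) = 7.1741454, h(1.8) = -4.9503525
u₂ = 1.8000000 − (-4.9503525)·(1.8000000 − 2.9000000) / (-4.9503525 − 7.1741454) = 1.8000000 − (5.4453878)/(-12.1244979) = 2.2491227
h(2.2491227) = -1.5205837
u₃ = 2.2491227 − (-1.5205837)·(2.2491227 − 1.8000000) / (-1.5205837 − (-4.9503525)) = 2.2491227 − (-0.6829287)/(3.4297689) = 2.4482407
h(2.4482407) = 0.5679778
u₄ = 2.4482407 − 0.5679778·(2.4482407 − 2.2491227) / (0.5679778 − (-1.5205837)) = 2.4482407 − (0.1130946)/(2.0885615) = 2.3940912

2.24912, 2.44824, 2.39409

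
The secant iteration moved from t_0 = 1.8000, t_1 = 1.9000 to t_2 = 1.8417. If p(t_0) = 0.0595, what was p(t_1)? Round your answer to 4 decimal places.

The secant line through (1.8000, 0.0595) and (1.9000, p(t_1)) crosses zero at t_2 = 1.8417.
So (1.8000, 0.0595), (1.9000, p(t_1)), (1.8417, 0) are collinear:
p(t_1) = 0.0595 · (1.9000 − 1.8417) / (1.8000 − 1.8417) = 0.0595 · (0.058300)/(-0.041700) = -0.083186

-0.0832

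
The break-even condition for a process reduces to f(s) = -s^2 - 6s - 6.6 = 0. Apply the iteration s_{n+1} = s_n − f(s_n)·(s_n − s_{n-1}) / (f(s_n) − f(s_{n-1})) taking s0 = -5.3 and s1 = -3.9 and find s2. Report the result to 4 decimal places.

-4.3969

f(-5.3) = -2.890000, f(-3.9) = 1.590000
s2 = -3.900000 − 1.590000·(-3.900000 − (-5.300000)) / (1.590000 − (-2.890000)) = -3.900000 − (2.226000)/(4.480000) = -4.396875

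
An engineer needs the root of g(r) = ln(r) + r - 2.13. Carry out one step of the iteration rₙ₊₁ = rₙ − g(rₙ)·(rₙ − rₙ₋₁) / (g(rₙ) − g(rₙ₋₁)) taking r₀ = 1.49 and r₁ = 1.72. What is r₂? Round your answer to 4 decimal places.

1.6385

g(1.49) = -0.241224, g(1.72) = 0.132324
r₂ = 1.720000 − 0.132324·(1.720000 − 1.490000) / (0.132324 − (-0.241224)) = 1.720000 − (0.030435)/(0.373548) = 1.638526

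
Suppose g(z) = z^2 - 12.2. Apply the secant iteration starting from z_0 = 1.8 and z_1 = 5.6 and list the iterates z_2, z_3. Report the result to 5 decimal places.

g(1.8) = -8.9600000, g(5.6) = 19.1600000
z_2 = 5.6000000 − 19.1600000·(5.6000000 − 1.8000000) / (19.1600000 − (-8.9600000)) = 5.6000000 − (72.8080000)/(28.1200000) = 3.0108108
g(3.0108108) = -3.1350183
z_3 = 3.0108108 − (-3.1350183)·(3.0108108 − 5.6000000) / (-3.1350183 − 19.1600000) = 3.0108108 − (8.1171554)/(-22.2950183) = 3.3748901

3.01081, 3.37489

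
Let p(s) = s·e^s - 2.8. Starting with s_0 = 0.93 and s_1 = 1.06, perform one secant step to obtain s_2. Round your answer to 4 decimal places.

1.0120

p(0.93) = -0.442906, p(1.06) = 0.259553
s_2 = 1.060000 − 0.259553·(1.060000 − 0.930000) / (0.259553 − (-0.442906)) = 1.060000 − (0.033742)/(0.702460) = 1.011966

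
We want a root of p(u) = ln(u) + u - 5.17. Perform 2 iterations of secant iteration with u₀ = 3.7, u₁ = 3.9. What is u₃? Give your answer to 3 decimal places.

p(3.7) = -0.16167, p(3.9) = 0.09098
u₂ = 3.90000 − 0.09098·(3.90000 − 3.70000) / (0.09098 − (-0.16167)) = 3.90000 − (0.01820)/(0.25264) = 3.82798
p(3.82798) = 0.00032
u₃ = 3.82798 − 0.00032·(3.82798 − 3.90000) / (0.00032 − 0.09098) = 3.82798 − (-0.00002)/(-0.09066) = 3.82773

3.828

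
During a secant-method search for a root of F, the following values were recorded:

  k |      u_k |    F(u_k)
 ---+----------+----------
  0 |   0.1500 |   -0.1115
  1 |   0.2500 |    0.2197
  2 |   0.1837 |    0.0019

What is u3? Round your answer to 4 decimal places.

0.1831

u3 = 0.1837 − 0.0019·(0.1837 − 0.2500) / (0.0019 − 0.2197)
   = 0.1837 − (-0.000126)/(-0.217800) = 0.183122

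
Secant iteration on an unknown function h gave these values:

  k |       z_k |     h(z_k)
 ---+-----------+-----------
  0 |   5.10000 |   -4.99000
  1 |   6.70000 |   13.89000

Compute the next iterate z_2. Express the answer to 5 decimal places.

z_2 = 6.70000 − 13.89000·(6.70000 − 5.10000) / (13.89000 − (-4.99000))
   = 6.70000 − (22.2240000)/(18.8800000) = 5.5228814

5.52288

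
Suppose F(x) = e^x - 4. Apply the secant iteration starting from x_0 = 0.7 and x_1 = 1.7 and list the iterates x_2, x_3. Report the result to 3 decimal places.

F(0.7) = -1.98625, F(1.7) = 1.47395
x_2 = 1.70000 − 1.47395·(1.70000 − 0.70000) / (1.47395 − (-1.98625)) = 1.70000 − (1.47395)/(3.46019) = 1.27403
F(1.27403) = -0.42478
x_3 = 1.27403 − (-0.42478)·(1.27403 − 1.70000) / (-0.42478 − 1.47395) = 1.27403 − (0.18094)/(-1.89872) = 1.36932

1.274, 1.369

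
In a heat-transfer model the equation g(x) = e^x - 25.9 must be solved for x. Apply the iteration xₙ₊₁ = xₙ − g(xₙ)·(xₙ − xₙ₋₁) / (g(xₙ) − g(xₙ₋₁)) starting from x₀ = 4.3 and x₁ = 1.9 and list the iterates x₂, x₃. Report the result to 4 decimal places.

g(4.3) = 47.799794, g(1.9) = -19.214106
x₂ = 1.900000 − (-19.214106)·(1.900000 − 4.300000) / (-19.214106 − 47.799794) = 1.900000 − (46.113853)/(-67.013899) = 2.588124
g(2.588124) = -12.595215
x₃ = 2.588124 − (-12.595215)·(2.588124 − 1.900000) / (-12.595215 − (-19.214106)) = 2.588124 − (-8.667066)/(6.618890) = 3.897568

2.5881, 3.8976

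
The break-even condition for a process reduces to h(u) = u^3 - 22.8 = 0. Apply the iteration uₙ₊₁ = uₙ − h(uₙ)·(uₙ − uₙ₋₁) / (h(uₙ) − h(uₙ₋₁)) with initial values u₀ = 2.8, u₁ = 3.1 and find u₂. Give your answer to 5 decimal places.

h(2.8) = -0.8480000, h(3.1) = 6.9910000
u₂ = 3.1000000 − 6.9910000·(3.1000000 − 2.8000000) / (6.9910000 − (-0.8480000)) = 3.1000000 − (2.0973000)/(7.8390000) = 2.8324531

2.83245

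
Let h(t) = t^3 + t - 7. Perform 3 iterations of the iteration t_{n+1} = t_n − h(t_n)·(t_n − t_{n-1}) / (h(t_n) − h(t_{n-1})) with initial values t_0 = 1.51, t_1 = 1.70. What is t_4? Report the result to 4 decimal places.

h(1.51) = -2.047049, h(1.70) = -0.387000
t_2 = 1.700000 − (-0.387000)·(1.700000 − 1.510000) / (-0.387000 − (-2.047049)) = 1.700000 − (-0.073530)/(1.660049) = 1.744294
h(1.744294) = 0.051415
t_3 = 1.744294 − 0.051415·(1.744294 − 1.700000) / (0.051415 − (-0.387000)) = 1.744294 − (0.002277)/(0.438415) = 1.739099
h(1.739099) = -0.001053
t_4 = 1.739099 − (-0.001053)·(1.739099 − 1.744294) / (-0.001053 − 0.051415) = 1.739099 − (0.000005)/(-0.052467) = 1.739204

1.7392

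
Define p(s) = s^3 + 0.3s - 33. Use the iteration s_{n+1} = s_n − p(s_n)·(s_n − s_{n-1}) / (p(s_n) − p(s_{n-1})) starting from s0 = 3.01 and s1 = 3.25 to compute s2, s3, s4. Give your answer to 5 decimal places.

3.17247, 3.17627, 3.17636

p(3.01) = -4.8260990, p(3.25) = 2.3031250
s2 = 3.2500000 − 2.3031250·(3.2500000 − 3.0100000) / (2.3031250 − (-4.8260990)) = 3.2500000 − (0.5527500)/(7.1292240) = 3.1724670
p(3.1724670) = -0.1188166
s3 = 3.1724670 − (-0.1188166)·(3.1724670 − 3.2500000) / (-0.1188166 − 2.3031250) = 3.1724670 − (0.0092122)/(-2.4219416) = 3.1762707
p(3.1762707) = -0.0026919
s4 = 3.1762707 − (-0.0026919)·(3.1762707 − 3.1724670) / (-0.0026919 − (-0.1188166)) = 3.1762707 − (-0.0000102)/(0.1161247) = 3.1763588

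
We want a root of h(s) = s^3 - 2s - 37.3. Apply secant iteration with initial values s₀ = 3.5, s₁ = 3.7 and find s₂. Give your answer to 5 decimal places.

3.53863

h(3.5) = -1.4250000, h(3.7) = 5.9530000
s₂ = 3.7000000 − 5.9530000·(3.7000000 − 3.5000000) / (5.9530000 − (-1.4250000)) = 3.7000000 − (1.1906000)/(7.3780000) = 3.5386284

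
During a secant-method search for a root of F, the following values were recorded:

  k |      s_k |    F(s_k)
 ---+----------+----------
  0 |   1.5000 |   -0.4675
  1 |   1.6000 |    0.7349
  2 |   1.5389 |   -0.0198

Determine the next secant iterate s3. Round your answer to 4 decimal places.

1.5405

s3 = 1.5389 − (-0.0198)·(1.5389 − 1.6000) / (-0.0198 − 0.7349)
   = 1.5389 − (0.001210)/(-0.754700) = 1.540503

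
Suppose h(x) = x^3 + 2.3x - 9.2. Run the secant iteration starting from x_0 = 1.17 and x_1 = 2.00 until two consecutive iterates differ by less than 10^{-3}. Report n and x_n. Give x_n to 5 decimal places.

n = 5, x_n = 1.73383

h(1.17) = -4.9073870, h(2.00) = 3.4000000
x_2 = 2.0000000 − 3.4000000·(0.8300000)/(8.3073870) = 1.6603023;  |Δ| = 0.3396977
h(1.6603023) = -0.8045089
x_3 = 1.6603023 − (-0.8045089)·(-0.3396977)/(-4.2045089) = 1.7253015;  |Δ| = 0.0649992
h(1.7253015) = -0.0961610
x_4 = 1.7253015 − (-0.0961610)·(0.0649992)/(0.7083479) = 1.7341254;  |Δ| = 0.0088239
h(1.7341254) = 0.0033350
x_5 = 1.7341254 − 0.0033350·(0.0088239)/(0.0994960) = 1.7338297;  |Δ| = 0.0002958
|x_5 − x_4| = 0.0002958 < 10^{-3}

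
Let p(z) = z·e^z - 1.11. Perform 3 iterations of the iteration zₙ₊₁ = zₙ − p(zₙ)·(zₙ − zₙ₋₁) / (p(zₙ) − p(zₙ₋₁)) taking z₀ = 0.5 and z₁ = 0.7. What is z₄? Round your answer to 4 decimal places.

0.6057

p(0.5) = -0.285639, p(0.7) = 0.299627
z₂ = 0.700000 − 0.299627·(0.700000 − 0.500000) / (0.299627 − (-0.285639)) = 0.700000 − (0.059925)/(0.585266) = 0.597610
p(0.597610) = -0.023683
z₃ = 0.597610 − (-0.023683)·(0.597610 − 0.700000) / (-0.023683 − 0.299627) = 0.597610 − (0.002425)/(-0.323310) = 0.605110
p(0.605110) = -0.001768
z₄ = 0.605110 − (-0.001768)·(0.605110 − 0.597610) / (-0.001768 − (-0.023683)) = 0.605110 − (-0.000013)/(0.021914) = 0.605715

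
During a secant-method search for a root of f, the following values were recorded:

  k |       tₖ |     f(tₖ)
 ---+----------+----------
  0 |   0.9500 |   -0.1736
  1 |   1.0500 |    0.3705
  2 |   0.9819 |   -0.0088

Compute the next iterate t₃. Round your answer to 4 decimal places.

t₃ = 0.9819 − (-0.0088)·(0.9819 − 1.0500) / (-0.0088 − 0.3705)
   = 0.9819 − (0.000599)/(-0.379300) = 0.983480

0.9835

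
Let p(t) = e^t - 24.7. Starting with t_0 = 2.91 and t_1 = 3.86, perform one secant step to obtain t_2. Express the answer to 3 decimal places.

p(2.91) = -6.34320, p(3.86) = 22.76535
t_2 = 3.86000 − 22.76535·(3.86000 − 2.91000) / (22.76535 − (-6.34320)) = 3.86000 − (21.62708)/(29.10855) = 3.11702

3.117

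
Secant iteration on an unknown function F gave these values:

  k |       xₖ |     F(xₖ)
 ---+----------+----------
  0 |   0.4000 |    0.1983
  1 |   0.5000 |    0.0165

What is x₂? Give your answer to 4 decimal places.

0.5091

x₂ = 0.5000 − 0.0165·(0.5000 − 0.4000) / (0.0165 − 0.1983)
   = 0.5000 − (0.001650)/(-0.181800) = 0.509076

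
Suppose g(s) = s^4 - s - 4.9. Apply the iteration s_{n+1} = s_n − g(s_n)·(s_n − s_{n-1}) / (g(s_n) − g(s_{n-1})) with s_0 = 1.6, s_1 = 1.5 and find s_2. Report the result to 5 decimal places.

1.59615

g(1.6) = 0.0536000, g(1.5) = -1.3375000
s_2 = 1.5000000 − (-1.3375000)·(1.5000000 − 1.6000000) / (-1.3375000 − 0.0536000) = 1.5000000 − (0.1337500)/(-1.3911000) = 1.5961469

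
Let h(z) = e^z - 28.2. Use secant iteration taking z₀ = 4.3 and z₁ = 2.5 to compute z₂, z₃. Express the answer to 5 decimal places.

h(4.3) = 45.4997937, h(2.5) = -16.0175060
z₂ = 2.5000000 − (-16.0175060)·(2.5000000 − 4.3000000) / (-16.0175060 − 45.4997937) = 2.5000000 − (28.8315109)/(-61.5172997) = 2.9686732
h(2.9686732) = -8.7339248
z₃ = 2.9686732 − (-8.7339248)·(2.9686732 − 2.5000000) / (-8.7339248 − (-16.0175060)) = 2.9686732 − (-4.0933566)/(7.2835813) = 3.5306710

2.96867, 3.53067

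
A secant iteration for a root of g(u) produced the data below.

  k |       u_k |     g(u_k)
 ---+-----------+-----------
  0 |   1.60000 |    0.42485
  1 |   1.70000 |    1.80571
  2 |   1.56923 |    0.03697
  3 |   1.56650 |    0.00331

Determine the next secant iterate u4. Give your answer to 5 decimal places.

u4 = 1.56650 − 0.00331·(1.56650 − 1.56923) / (0.00331 − 0.03697)
   = 1.56650 − (-0.0000090)/(-0.0336600) = 1.5662315

1.56623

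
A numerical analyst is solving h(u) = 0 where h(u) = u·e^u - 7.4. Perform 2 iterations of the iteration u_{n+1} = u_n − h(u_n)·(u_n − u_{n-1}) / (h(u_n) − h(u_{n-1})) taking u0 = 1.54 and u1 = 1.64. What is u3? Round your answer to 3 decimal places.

1.558

h(1.54) = -0.21653, h(1.64) = 1.05448
u2 = 1.64000 − 1.05448·(1.64000 − 1.54000) / (1.05448 − (-0.21653)) = 1.64000 − (0.10545)/(1.27101) = 1.55704
h(1.55704) = -0.01227
u3 = 1.55704 − (-0.01227)·(1.55704 − 1.64000) / (-0.01227 − 1.05448) = 1.55704 − (0.00102)/(-1.06675) = 1.55799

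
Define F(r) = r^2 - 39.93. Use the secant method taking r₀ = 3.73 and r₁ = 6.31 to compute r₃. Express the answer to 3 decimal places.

F(3.73) = -26.01710, F(6.31) = -0.11390
r₂ = 6.31000 − (-0.11390)·(6.31000 − 3.73000) / (-0.11390 − (-26.01710)) = 6.31000 − (-0.29386)/(25.90320) = 6.32134
F(6.32134) = 0.02940
r₃ = 6.32134 − 0.02940·(6.32134 − 6.31000) / (0.02940 − (-0.11390)) = 6.32134 − (0.00033)/(0.14330) = 6.31902

6.319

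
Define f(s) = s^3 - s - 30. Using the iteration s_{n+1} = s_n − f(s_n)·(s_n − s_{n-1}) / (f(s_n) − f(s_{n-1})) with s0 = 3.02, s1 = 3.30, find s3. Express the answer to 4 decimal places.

3.2143

f(3.02) = -5.476392, f(3.30) = 2.637000
s2 = 3.300000 − 2.637000·(3.300000 − 3.020000) / (2.637000 − (-5.476392)) = 3.300000 − (0.738360)/(8.113392) = 3.208995
f(3.208995) = -0.163894
s3 = 3.208995 − (-0.163894)·(3.208995 − 3.300000) / (-0.163894 − 2.637000) = 3.208995 − (0.014915)/(-2.800894) = 3.214320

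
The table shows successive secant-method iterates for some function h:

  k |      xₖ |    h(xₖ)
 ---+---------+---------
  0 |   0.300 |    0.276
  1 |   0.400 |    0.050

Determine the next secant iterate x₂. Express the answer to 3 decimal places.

0.422

x₂ = 0.400 − 0.050·(0.400 − 0.300) / (0.050 − 0.276)
   = 0.400 − (0.00500)/(-0.22600) = 0.42212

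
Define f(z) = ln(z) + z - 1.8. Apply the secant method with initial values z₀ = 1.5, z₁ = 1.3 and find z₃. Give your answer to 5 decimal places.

f(1.5) = 0.1054651, f(1.3) = -0.2376357
z₂ = 1.3000000 − (-0.2376357)·(1.3000000 − 1.5000000) / (-0.2376357 − 0.1054651) = 1.3000000 − (0.0475271)/(-0.3431008) = 1.4385224
f(1.4385224) = 0.0021388
z₃ = 1.4385224 − 0.0021388·(1.4385224 − 1.3000000) / (0.0021388 − (-0.2376357)) = 1.4385224 − (0.0002963)/(0.2397746) = 1.4372867

1.43729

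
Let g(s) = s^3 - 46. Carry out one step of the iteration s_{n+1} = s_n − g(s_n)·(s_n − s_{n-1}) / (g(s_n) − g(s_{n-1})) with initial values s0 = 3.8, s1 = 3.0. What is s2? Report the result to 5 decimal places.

g(3.8) = 8.8720000, g(3.0) = -19.0000000
s2 = 3.0000000 − (-19.0000000)·(3.0000000 − 3.8000000) / (-19.0000000 − 8.8720000) = 3.0000000 − (15.2000000)/(-27.8720000) = 3.5453502

3.54535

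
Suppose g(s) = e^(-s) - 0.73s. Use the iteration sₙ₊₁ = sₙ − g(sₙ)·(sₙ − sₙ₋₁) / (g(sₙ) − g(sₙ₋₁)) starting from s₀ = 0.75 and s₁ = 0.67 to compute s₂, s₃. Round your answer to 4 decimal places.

g(0.75) = -0.075133, g(0.67) = 0.022609
s₂ = 0.670000 − 0.022609·(0.670000 − 0.750000) / (0.022609 − (-0.075133)) = 0.670000 − (-0.001809)/(0.097742) = 0.688505
g(0.688505) = -0.000282
s₃ = 0.688505 − (-0.000282)·(0.688505 − 0.670000) / (-0.000282 − 0.022609) = 0.688505 − (-0.000005)/(-0.022890) = 0.688277

0.6885, 0.6883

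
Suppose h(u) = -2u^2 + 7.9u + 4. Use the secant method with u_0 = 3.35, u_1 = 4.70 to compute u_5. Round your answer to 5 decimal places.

4.40412

h(3.35) = 8.0200000, h(4.70) = -3.0500000
u_2 = 4.7000000 − (-3.0500000)·(4.7000000 − 3.3500000) / (-3.0500000 − 8.0200000) = 4.7000000 − (-4.1175000)/(-11.0700000) = 4.3280488
h(4.3280488) = 0.7275729
u_3 = 4.3280488 − 0.7275729·(4.3280488 − 4.7000000) / (0.7275729 − (-3.0500000)) = 4.3280488 − (-0.2706216)/(3.7775729) = 4.3996878
h(4.3996878) = 0.0430281
u_4 = 4.3996878 − 0.0430281·(4.3996878 − 4.3280488) / (0.0430281 − 0.7275729) = 4.3996878 − (0.0030825)/(-0.6845447) = 4.4041908
h(4.4041908) = -0.0006857
u_5 = 4.4041908 − (-0.0006857)·(4.4041908 − 4.3996878) / (-0.0006857 − 0.0430281) = 4.4041908 − (-0.0000031)/(-0.0437139) = 4.4041201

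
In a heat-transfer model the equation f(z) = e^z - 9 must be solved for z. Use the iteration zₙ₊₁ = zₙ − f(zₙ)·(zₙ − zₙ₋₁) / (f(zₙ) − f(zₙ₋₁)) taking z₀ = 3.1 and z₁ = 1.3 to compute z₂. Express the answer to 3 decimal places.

1.818

f(3.1) = 13.19795, f(1.3) = -5.33070
z₂ = 1.30000 − (-5.33070)·(1.30000 − 3.10000) / (-5.33070 − 13.19795) = 1.30000 − (9.59527)/(-18.52865) = 1.81786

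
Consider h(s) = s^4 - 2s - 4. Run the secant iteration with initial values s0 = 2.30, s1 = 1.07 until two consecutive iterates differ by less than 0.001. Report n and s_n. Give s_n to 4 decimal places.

h(2.30) = 19.384100, h(1.07) = -4.829204
s2 = 1.070000 − (-4.829204)·(-1.230000)/(-24.213304) = 1.315316;  |Δ| = 0.245316
h(1.315316) = -3.637535
s3 = 1.315316 − (-3.637535)·(0.245316)/(1.191669) = 2.064137;  |Δ| = 0.748821
h(2.064137) = 10.024975
s4 = 2.064137 − 10.024975·(0.748821)/(13.662510) = 1.514684;  |Δ| = 0.549453
h(1.514684) = -1.765704
s5 = 1.514684 − (-1.765704)·(-0.549453)/(-11.790679) = 1.596967;  |Δ| = 0.082283
h(1.596967) = -0.689886
s6 = 1.596967 − (-0.689886)·(0.082283)/(1.075818) = 1.649732;  |Δ| = 0.052765
h(1.649732) = 0.107732
s7 = 1.649732 − 0.107732·(0.052765)/(0.797618) = 1.642605;  |Δ| = 0.007127
h(1.642605) = -0.005184
s8 = 1.642605 − (-0.005184)·(-0.007127)/(-0.112916) = 1.642933;  |Δ| = 0.000327
|s8 − s7| = 0.000327 < 0.001

n = 8, s_n = 1.6429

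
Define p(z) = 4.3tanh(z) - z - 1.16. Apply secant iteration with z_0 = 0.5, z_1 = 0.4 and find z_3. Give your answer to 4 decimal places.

p(0.5) = 0.327104, p(0.4) = 0.073781
z_2 = 0.400000 − 0.073781·(0.400000 − 0.500000) / (0.073781 − 0.327104) = 0.400000 − (-0.007378)/(-0.253323) = 0.370875
p(0.370875) = -0.005421
z_3 = 0.370875 − (-0.005421)·(0.370875 − 0.400000) / (-0.005421 − 0.073781) = 0.370875 − (0.000158)/(-0.079201) = 0.372868

0.3729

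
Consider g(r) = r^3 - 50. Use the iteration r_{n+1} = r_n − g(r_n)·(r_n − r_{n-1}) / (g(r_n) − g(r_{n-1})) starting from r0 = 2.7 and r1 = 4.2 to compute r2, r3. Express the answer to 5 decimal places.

g(2.7) = -30.3170000, g(4.2) = 24.0880000
r2 = 4.2000000 − 24.0880000·(4.2000000 − 2.7000000) / (24.0880000 − (-30.3170000)) = 4.2000000 − (36.1320000)/(54.4050000) = 3.5358699
g(3.5358699) = -5.7932265
r3 = 3.5358699 − (-5.7932265)·(3.5358699 − 4.2000000) / (-5.7932265 − 24.0880000) = 3.5358699 − (3.8474563)/(-29.8812265) = 3.6646282

3.53587, 3.66463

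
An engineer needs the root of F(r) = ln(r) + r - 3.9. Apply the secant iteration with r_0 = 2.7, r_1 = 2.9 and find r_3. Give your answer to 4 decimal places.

F(2.7) = -0.206748, F(2.9) = 0.064711
r_2 = 2.900000 − 0.064711·(2.900000 − 2.700000) / (0.064711 − (-0.206748)) = 2.900000 − (0.012942)/(0.271459) = 2.852324
F(2.852324) = 0.000458
r_3 = 2.852324 − 0.000458·(2.852324 − 2.900000) / (0.000458 − 0.064711) = 2.852324 − (-0.000022)/(-0.064253) = 2.851984

2.8520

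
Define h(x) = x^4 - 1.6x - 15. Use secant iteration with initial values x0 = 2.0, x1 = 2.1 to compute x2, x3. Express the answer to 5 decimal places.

2.06691, 2.06853

h(2.0) = -2.2000000, h(2.1) = 1.0881000
x2 = 2.1000000 − 1.0881000·(2.1000000 − 2.0000000) / (1.0881000 − (-2.2000000)) = 2.1000000 − (0.1088100)/(3.2881000) = 2.0669079
h(2.0669079) = -0.0561422
x3 = 2.0669079 − (-0.0561422)·(2.0669079 − 2.1000000) / (-0.0561422 − 1.0881000) = 2.0669079 − (0.0018579)/(-1.1442422) = 2.0685316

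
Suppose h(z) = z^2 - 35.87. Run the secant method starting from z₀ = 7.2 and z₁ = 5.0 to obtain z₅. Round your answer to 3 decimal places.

5.989

h(7.2) = 15.97000, h(5.0) = -10.87000
z₂ = 5.00000 − (-10.87000)·(5.00000 − 7.20000) / (-10.87000 − 15.97000) = 5.00000 − (23.91400)/(-26.84000) = 5.89098
h(5.89098) = -1.16631
z₃ = 5.89098 − (-1.16631)·(5.89098 − 5.00000) / (-1.16631 − (-10.87000)) = 5.89098 − (-1.03917)/(9.70369) = 5.99807
h(5.99807) = 0.10688
z₄ = 5.99807 − 0.10688·(5.99807 − 5.89098) / (0.10688 − (-1.16631)) = 5.99807 − (0.01145)/(1.27320) = 5.98908
h(5.98908) = -0.00088
z₅ = 5.98908 − (-0.00088)·(5.98908 − 5.99807) / (-0.00088 − 0.10688) = 5.98908 − (0.00001)/(-0.10777) = 5.98916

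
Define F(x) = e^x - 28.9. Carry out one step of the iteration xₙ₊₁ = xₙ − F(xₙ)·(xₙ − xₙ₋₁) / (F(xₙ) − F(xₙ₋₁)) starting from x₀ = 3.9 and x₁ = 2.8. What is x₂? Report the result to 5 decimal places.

3.21571

F(3.9) = 20.5024491, F(2.8) = -12.4553532
x₂ = 2.8000000 − (-12.4553532)·(2.8000000 − 3.9000000) / (-12.4553532 − 20.5024491) = 2.8000000 − (13.7008886)/(-32.9578023) = 3.2157100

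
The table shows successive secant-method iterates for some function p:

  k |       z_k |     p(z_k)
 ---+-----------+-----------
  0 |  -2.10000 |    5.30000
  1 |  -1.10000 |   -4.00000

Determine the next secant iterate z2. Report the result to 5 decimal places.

-1.53011

z2 = -1.10000 − (-4.00000)·(-1.10000 − (-2.10000)) / (-4.00000 − 5.30000)
   = -1.10000 − (-4.0000000)/(-9.3000000) = -1.5301075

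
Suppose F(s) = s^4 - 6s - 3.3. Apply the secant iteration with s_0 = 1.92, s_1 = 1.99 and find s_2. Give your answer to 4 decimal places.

F(1.92) = -1.230455, F(1.99) = 0.442392
s_2 = 1.990000 − 0.442392·(1.990000 − 1.920000) / (0.442392 − (-1.230455)) = 1.990000 − (0.030967)/(1.672847) = 1.971488

1.9715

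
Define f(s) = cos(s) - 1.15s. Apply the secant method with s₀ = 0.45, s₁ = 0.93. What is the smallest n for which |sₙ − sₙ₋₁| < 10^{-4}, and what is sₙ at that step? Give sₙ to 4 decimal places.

f(0.45) = 0.382947, f(0.93) = -0.471666
s₂ = 0.930000 − (-0.471666)·(0.480000)/(-0.854613) = 0.665085;  |Δ| = 0.264915
f(0.665085) = 0.022016
s₃ = 0.665085 − 0.022016·(-0.264915)/(0.493682) = 0.676899;  |Δ| = 0.011814
f(0.676899) = 0.001084
s₄ = 0.676899 − 0.001084·(0.011814)/(-0.020932) = 0.677511;  |Δ| = 0.000612
f(0.677511) = -0.000003
s₅ = 0.677511 − (-0.000003)·(0.000612)/(-0.001087) = 0.677510;  |Δ| = 0.000002
|s₅ − s₄| = 0.000002 < 10^{-4}

n = 5, sₙ = 0.6775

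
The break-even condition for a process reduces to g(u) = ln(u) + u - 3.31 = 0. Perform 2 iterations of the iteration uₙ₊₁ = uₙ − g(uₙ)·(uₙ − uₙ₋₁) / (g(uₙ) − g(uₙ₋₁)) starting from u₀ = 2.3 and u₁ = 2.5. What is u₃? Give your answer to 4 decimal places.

g(2.3) = -0.177091, g(2.5) = 0.106291
u₂ = 2.500000 − 0.106291·(2.500000 − 2.300000) / (0.106291 − (-0.177091)) = 2.500000 − (0.021258)/(0.283382) = 2.424984
g(2.424984) = 0.000809
u₃ = 2.424984 − 0.000809·(2.424984 − 2.500000) / (0.000809 − 0.106291) = 2.424984 − (-0.000061)/(-0.105482) = 2.424409

2.4244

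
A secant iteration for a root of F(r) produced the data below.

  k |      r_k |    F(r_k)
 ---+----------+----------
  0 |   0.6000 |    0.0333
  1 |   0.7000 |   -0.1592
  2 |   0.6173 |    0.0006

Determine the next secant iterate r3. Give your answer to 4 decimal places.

0.6176

r3 = 0.6173 − 0.0006·(0.6173 − 0.7000) / (0.0006 − (-0.1592))
   = 0.6173 − (-0.000050)/(0.159800) = 0.617611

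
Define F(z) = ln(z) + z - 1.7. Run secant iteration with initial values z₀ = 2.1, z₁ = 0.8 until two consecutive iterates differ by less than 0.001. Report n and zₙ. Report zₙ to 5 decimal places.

F(2.1) = 1.1419373, F(0.8) = -1.1231436
z₂ = 0.8000000 − (-1.1231436)·(-1.3000000)/(-2.2650809) = 1.4446068;  |Δ| = 0.6446068
F(1.4446068) = 0.1124440
z₃ = 1.4446068 − 0.1124440·(0.6446068)/(1.2355876) = 1.3859447;  |Δ| = 0.0586621
F(1.3859447) = 0.0123267
z₄ = 1.3859447 − 0.0123267·(-0.0586621)/(-0.1001173) = 1.3787221;  |Δ| = 0.0072226
F(1.3787221) = -0.0001209
z₅ = 1.3787221 − (-0.0001209)·(-0.0072226)/(-0.0124476) = 1.3787922;  |Δ| = 0.0000702
|z₅ − z₄| = 0.0000702 < 0.001

n = 5, zₙ = 1.37879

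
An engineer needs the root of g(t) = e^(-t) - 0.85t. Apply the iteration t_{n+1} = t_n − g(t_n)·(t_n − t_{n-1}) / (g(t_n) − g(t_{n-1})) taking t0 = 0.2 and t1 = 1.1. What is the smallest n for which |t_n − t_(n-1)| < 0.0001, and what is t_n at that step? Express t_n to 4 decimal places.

g(0.2) = 0.648731, g(1.1) = -0.602129
t2 = 1.100000 − (-0.602129)·(0.900000)/(-1.250860) = 0.666765;  |Δ| = 0.433235
g(0.666765) = -0.053384
t3 = 0.666765 − (-0.053384)·(-0.433235)/(0.548745) = 0.624619;  |Δ| = 0.042147
g(0.624619) = 0.004540
t4 = 0.624619 − 0.004540·(-0.042147)/(0.057924) = 0.627922;  |Δ| = 0.003303
g(0.627922) = -0.000034
t5 = 0.627922 − (-0.000034)·(0.003303)/(-0.004574) = 0.627897;  |Δ| = 0.000024
|t5 − t4| = 0.000024 < 0.0001

n = 5, t_n = 0.6279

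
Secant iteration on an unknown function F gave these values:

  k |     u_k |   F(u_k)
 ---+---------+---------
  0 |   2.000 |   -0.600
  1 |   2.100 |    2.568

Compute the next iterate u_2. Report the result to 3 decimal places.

2.019

u_2 = 2.100 − 2.568·(2.100 − 2.000) / (2.568 − (-0.600))
   = 2.100 − (0.25680)/(3.16800) = 2.01894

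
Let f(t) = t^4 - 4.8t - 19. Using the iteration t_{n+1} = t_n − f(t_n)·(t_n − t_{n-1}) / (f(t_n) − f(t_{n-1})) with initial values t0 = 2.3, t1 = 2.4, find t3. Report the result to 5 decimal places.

2.34529

f(2.3) = -2.0559000, f(2.4) = 2.6576000
t2 = 2.4000000 − 2.6576000·(2.4000000 − 2.3000000) / (2.6576000 − (-2.0559000)) = 2.4000000 − (0.2657600)/(4.7135000) = 2.3436173
f(2.3436173) = -0.0813463
t3 = 2.3436173 − (-0.0813463)·(2.3436173 − 2.4000000) / (-0.0813463 − 2.6576000) = 2.3436173 − (0.0045865)/(-2.7389463) = 2.3452918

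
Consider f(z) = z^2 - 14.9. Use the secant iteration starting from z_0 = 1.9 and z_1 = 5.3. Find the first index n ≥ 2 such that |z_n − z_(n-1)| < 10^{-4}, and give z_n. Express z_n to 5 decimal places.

n = 6, z_n = 3.86005

f(1.9) = -11.2900000, f(5.3) = 13.1900000
z_2 = 5.3000000 − 13.1900000·(3.4000000)/(24.4800000) = 3.4680556;  |Δ| = 1.8319444
f(3.4680556) = -2.8725907
z_3 = 3.4680556 − (-2.8725907)·(-1.8319444)/(-16.0625907) = 3.7956756;  |Δ| = 0.3276200
f(3.7956756) = -0.4928468
z_4 = 3.7956756 − (-0.4928468)·(0.3276200)/(2.3797438) = 3.8635260;  |Δ| = 0.0678504
f(3.8635260) = 0.0268328
z_5 = 3.8635260 − 0.0268328·(0.0678504)/(0.5196796) = 3.8600226;  |Δ| = 0.0035033
f(3.8600226) = -0.0002254
z_6 = 3.8600226 − (-0.0002254)·(-0.0035033)/(-0.0270582) = 3.8600518;  |Δ| = 0.0000292
|z_6 − z_5| = 0.0000292 < 10^{-4}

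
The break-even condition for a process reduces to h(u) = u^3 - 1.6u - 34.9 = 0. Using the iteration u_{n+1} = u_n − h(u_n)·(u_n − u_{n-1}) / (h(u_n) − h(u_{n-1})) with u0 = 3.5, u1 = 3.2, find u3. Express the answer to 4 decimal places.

h(3.5) = 2.375000, h(3.2) = -7.252000
u2 = 3.200000 − (-7.252000)·(3.200000 − 3.500000) / (-7.252000 − 2.375000) = 3.200000 − (2.175600)/(-9.627000) = 3.425989
h(3.425989) = -0.169363
u3 = 3.425989 − (-0.169363)·(3.425989 − 3.200000) / (-0.169363 − (-7.252000)) = 3.425989 − (-0.038274)/(7.082637) = 3.431393

3.4314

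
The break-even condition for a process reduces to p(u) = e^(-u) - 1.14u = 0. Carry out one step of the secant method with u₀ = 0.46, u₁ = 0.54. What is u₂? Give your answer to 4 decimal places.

0.5212

p(0.46) = 0.106884, p(0.54) = -0.032852
u₂ = 0.540000 − (-0.032852)·(0.540000 − 0.460000) / (-0.032852 − 0.106884) = 0.540000 − (-0.002628)/(-0.139735) = 0.521192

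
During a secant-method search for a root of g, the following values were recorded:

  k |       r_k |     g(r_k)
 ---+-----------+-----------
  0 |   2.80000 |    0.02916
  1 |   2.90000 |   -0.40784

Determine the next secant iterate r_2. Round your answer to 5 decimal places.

2.80667

r_2 = 2.90000 − (-0.40784)·(2.90000 − 2.80000) / (-0.40784 − 0.02916)
   = 2.90000 − (-0.0407840)/(-0.4370000) = 2.8066728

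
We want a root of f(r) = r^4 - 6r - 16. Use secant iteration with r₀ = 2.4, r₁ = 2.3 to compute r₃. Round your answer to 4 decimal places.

f(2.4) = 2.777600, f(2.3) = -1.815900
r₂ = 2.300000 − (-1.815900)·(2.300000 − 2.400000) / (-1.815900 − 2.777600) = 2.300000 − (0.181590)/(-4.593500) = 2.339532
f(2.339532) = -0.078978
r₃ = 2.339532 − (-0.078978)·(2.339532 − 2.300000) / (-0.078978 − (-1.815900)) = 2.339532 − (-0.003122)/(1.736922) = 2.341329

2.3413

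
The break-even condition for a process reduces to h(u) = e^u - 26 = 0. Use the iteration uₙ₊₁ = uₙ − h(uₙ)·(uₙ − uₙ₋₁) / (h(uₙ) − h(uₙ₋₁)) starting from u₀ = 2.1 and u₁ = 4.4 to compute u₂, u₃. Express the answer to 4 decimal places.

2.6597, 2.9631

h(2.1) = -17.833830, h(4.4) = 55.450869
u₂ = 4.400000 − 55.450869·(4.400000 − 2.100000) / (55.450869 − (-17.833830)) = 4.400000 − (127.536998)/(73.284699) = 2.659705
h(2.659705) = -11.707928
u₃ = 2.659705 − (-11.707928)·(2.659705 − 4.400000) / (-11.707928 − 55.450869) = 2.659705 − (20.375250)/(-67.158797) = 2.963094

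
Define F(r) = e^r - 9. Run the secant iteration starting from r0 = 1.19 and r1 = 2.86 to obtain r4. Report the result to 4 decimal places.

2.2157

F(1.19) = -5.712919, F(2.86) = 8.461527
r2 = 2.860000 − 8.461527·(2.860000 − 1.190000) / (8.461527 − (-5.712919)) = 2.860000 − (14.130750)/(14.174446) = 1.863083
F(1.863083) = -2.556430
r3 = 1.863083 − (-2.556430)·(1.863083 − 2.860000) / (-2.556430 − 8.461527) = 1.863083 − (2.548549)/(-11.017957) = 2.094391
F(2.094391) = -0.879503
r4 = 2.094391 − (-0.879503)·(2.094391 − 1.863083) / (-0.879503 − (-2.556430)) = 2.094391 − (-0.203437)/(1.676928) = 2.215706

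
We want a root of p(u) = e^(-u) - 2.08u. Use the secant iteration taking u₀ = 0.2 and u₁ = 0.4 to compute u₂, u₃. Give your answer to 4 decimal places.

p(0.2) = 0.402731, p(0.4) = -0.161680
u₂ = 0.400000 − (-0.161680)·(0.400000 − 0.200000) / (-0.161680 − 0.402731) = 0.400000 − (-0.032336)/(-0.564411) = 0.342708
p(0.342708) = -0.002988
u₃ = 0.342708 − (-0.002988)·(0.342708 − 0.400000) / (-0.002988 − (-0.161680)) = 0.342708 − (0.000171)/(0.158692) = 0.341630

0.3427, 0.3416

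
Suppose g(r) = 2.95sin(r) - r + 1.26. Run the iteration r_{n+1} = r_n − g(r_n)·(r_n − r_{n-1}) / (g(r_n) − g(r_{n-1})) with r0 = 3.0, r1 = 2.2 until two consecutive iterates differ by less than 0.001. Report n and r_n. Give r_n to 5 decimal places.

n = 5, r_n = 2.65069

g(3.0) = -1.3236960, g(2.2) = 1.4450644
r2 = 2.2000000 − 1.4450644·(-0.8000000)/(2.7687604) = 2.6175340;  |Δ| = 0.4175340
g(2.6175340) = 0.1186408
r3 = 2.6175340 − 0.1186408·(0.4175340)/(-1.3264236) = 2.6548799;  |Δ| = 0.0373460
g(2.6548799) = -0.0150975
r4 = 2.6548799 − (-0.0150975)·(0.0373460)/(-0.1337383) = 2.6506640;  |Δ| = 0.0042159
g(2.6506640) = 0.0000989
r5 = 2.6506640 − 0.0000989·(-0.0042159)/(0.0151964) = 2.6506915;  |Δ| = 0.0000274
|r5 − r4| = 0.0000274 < 0.001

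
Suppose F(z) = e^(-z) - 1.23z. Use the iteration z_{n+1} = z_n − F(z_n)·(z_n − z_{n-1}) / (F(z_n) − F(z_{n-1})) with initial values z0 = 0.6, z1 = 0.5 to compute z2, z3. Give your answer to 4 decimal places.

F(0.6) = -0.189188, F(0.5) = -0.008469
z2 = 0.500000 − (-0.008469)·(0.500000 − 0.600000) / (-0.008469 − (-0.189188)) = 0.500000 − (0.000847)/(0.180719) = 0.495314
F(0.495314) = 0.000144
z3 = 0.495314 − 0.000144·(0.495314 − 0.500000) / (0.000144 − (-0.008469)) = 0.495314 − (-0.000001)/(0.008614) = 0.495392

0.4953, 0.4954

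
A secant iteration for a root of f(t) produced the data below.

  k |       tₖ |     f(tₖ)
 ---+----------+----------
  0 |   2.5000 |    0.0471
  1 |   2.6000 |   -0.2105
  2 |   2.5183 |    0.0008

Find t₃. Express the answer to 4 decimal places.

2.5186

t₃ = 2.5183 − 0.0008·(2.5183 − 2.6000) / (0.0008 − (-0.2105))
   = 2.5183 − (-0.000065)/(0.211300) = 2.518609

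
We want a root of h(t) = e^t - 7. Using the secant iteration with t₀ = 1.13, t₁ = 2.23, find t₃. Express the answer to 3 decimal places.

1.929

h(1.13) = -3.90434, h(2.23) = 2.29987
t₂ = 2.23000 − 2.29987·(2.23000 − 1.13000) / (2.29987 − (-3.90434)) = 2.23000 − (2.52985)/(6.20421) = 1.82224
h(1.82224) = -0.81433
t₃ = 1.82224 − (-0.81433)·(1.82224 − 2.23000) / (-0.81433 − 2.29987) = 1.82224 − (0.33205)/(-3.11419) = 1.92886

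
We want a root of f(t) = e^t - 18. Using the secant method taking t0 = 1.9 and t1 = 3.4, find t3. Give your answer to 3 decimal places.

f(1.9) = -11.31411, f(3.4) = 11.96410
t2 = 3.40000 − 11.96410·(3.40000 − 1.90000) / (11.96410 − (-11.31411)) = 3.40000 − (17.94615)/(23.27821) = 2.62906
f(2.62906) = -4.13930
t3 = 2.62906 − (-4.13930)·(2.62906 − 3.40000) / (-4.13930 − 11.96410) = 2.62906 − (3.19116)/(-16.10340) = 2.82722

2.827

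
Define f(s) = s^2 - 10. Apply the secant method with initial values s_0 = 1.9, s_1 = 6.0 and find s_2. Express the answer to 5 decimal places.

2.70886

f(1.9) = -6.3900000, f(6.0) = 26.0000000
s_2 = 6.0000000 − 26.0000000·(6.0000000 − 1.9000000) / (26.0000000 − (-6.3900000)) = 6.0000000 − (106.6000000)/(32.3900000) = 2.7088608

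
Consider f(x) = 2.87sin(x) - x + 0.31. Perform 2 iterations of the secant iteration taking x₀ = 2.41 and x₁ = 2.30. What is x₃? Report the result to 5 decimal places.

f(2.41) = -0.1826804, f(2.30) = 0.1501740
x₂ = 2.3000000 − 0.1501740·(2.3000000 − 2.4100000) / (0.1501740 − (-0.1826804)) = 2.3000000 − (-0.0165191)/(0.3328544) = 2.3496287
f(2.3496287) = 0.0030485
x₃ = 2.3496287 − 0.0030485·(2.3496287 − 2.3000000) / (0.0030485 − 0.1501740) = 2.3496287 − (0.0001513)/(-0.1471255) = 2.3506570

2.35066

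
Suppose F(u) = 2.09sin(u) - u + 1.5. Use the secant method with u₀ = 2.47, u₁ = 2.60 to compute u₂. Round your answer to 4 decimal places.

F(2.47) = 0.330468, F(2.60) = -0.022602
u₂ = 2.600000 − (-0.022602)·(2.600000 − 2.470000) / (-0.022602 − 0.330468) = 2.600000 − (-0.002938)/(-0.353070) = 2.591678

2.5917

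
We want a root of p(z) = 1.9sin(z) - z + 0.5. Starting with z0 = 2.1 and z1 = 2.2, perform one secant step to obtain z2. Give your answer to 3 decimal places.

2.120

p(2.1) = 0.04010, p(2.2) = -0.16386
z2 = 2.20000 − (-0.16386)·(2.20000 − 2.10000) / (-0.16386 − 0.04010) = 2.20000 − (-0.01639)/(-0.20395) = 2.11966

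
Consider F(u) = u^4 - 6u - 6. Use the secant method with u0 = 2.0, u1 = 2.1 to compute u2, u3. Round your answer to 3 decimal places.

2.070, 2.072

F(2.0) = -2.00000, F(2.1) = 0.84810
u2 = 2.10000 − 0.84810·(2.10000 − 2.00000) / (0.84810 − (-2.00000)) = 2.10000 − (0.08481)/(2.84810) = 2.07022
F(2.07022) = -0.05308
u3 = 2.07022 − (-0.05308)·(2.07022 − 2.10000) / (-0.05308 − 0.84810) = 2.07022 − (0.00158)/(-0.90118) = 2.07198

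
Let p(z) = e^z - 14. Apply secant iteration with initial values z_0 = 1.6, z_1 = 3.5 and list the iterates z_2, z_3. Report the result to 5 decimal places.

2.21036, 2.47268

p(1.6) = -9.0469676, p(3.5) = 19.1154520
z_2 = 3.5000000 − 19.1154520·(3.5000000 − 1.6000000) / (19.1154520 − (-9.0469676)) = 3.5000000 − (36.3193587)/(28.1624195) = 2.2103609
p(2.2103609) = -4.8809936
z_3 = 2.2103609 − (-4.8809936)·(2.2103609 − 3.5000000) / (-4.8809936 − 19.1154520) = 2.2103609 − (6.2947204)/(-23.9964455) = 2.4726797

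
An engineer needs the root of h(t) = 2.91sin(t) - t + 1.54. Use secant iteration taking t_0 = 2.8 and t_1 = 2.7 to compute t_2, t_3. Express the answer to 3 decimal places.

2.723, 2.723

h(2.8) = -0.28518, h(2.7) = 0.08368
t_2 = 2.70000 − 0.08368·(2.70000 − 2.80000) / (0.08368 − (-0.28518)) = 2.70000 − (-0.00837)/(0.36886) = 2.72268
h(2.72268) = 0.00100
t_3 = 2.72268 − 0.00100·(2.72268 − 2.70000) / (0.00100 − 0.08368) = 2.72268 − (0.00002)/(-0.08268) = 2.72296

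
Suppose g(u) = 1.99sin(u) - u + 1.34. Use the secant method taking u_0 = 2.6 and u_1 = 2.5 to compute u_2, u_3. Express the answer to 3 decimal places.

2.512, 2.512

g(2.6) = -0.23415, g(2.5) = 0.03096
u_2 = 2.50000 − 0.03096·(2.50000 − 2.60000) / (0.03096 − (-0.23415)) = 2.50000 − (-0.00310)/(0.26511) = 2.51168
g(2.51168) = 0.00058
u_3 = 2.51168 − 0.00058·(2.51168 − 2.50000) / (0.00058 − 0.03096) = 2.51168 − (0.00001)/(-0.03038) = 2.51190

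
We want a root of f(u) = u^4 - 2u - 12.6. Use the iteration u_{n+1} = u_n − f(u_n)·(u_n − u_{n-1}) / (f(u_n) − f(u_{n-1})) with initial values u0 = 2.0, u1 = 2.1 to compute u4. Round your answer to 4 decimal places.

2.0197

f(2.0) = -0.600000, f(2.1) = 2.648100
u2 = 2.100000 − 2.648100·(2.100000 − 2.000000) / (2.648100 − (-0.600000)) = 2.100000 − (0.264810)/(3.248100) = 2.018472
f(2.018472) = -0.037590
u3 = 2.018472 − (-0.037590)·(2.018472 − 2.100000) / (-0.037590 − 2.648100) = 2.018472 − (0.003065)/(-2.685690) = 2.019613
f(2.019613) = -0.002304
u4 = 2.019613 − (-0.002304)·(2.019613 − 2.018472) / (-0.002304 − (-0.037590)) = 2.019613 − (-0.000003)/(0.035286) = 2.019688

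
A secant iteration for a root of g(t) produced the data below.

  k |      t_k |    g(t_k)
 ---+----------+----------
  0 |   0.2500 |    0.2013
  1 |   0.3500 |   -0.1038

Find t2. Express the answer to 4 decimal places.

t2 = 0.3500 − (-0.1038)·(0.3500 − 0.2500) / (-0.1038 − 0.2013)
   = 0.3500 − (-0.010380)/(-0.305100) = 0.315978

0.3160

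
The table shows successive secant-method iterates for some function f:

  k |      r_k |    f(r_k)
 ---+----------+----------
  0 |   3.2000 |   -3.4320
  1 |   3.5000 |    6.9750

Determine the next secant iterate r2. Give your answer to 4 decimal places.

r2 = 3.5000 − 6.9750·(3.5000 − 3.2000) / (6.9750 − (-3.4320))
   = 3.5000 − (2.092500)/(10.407000) = 3.298933

3.2989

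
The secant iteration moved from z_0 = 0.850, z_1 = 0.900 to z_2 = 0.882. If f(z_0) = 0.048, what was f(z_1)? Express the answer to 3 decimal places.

-0.027

The secant line through (0.850, 0.048) and (0.900, f(z_1)) crosses zero at z_2 = 0.882.
So (0.850, 0.048), (0.900, f(z_1)), (0.882, 0) are collinear:
f(z_1) = 0.048 · (0.900 − 0.882) / (0.850 − 0.882) = 0.048 · (0.01800)/(-0.03200) = -0.02700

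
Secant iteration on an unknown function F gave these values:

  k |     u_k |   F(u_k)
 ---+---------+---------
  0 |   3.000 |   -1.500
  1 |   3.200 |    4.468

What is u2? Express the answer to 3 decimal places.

3.050

u2 = 3.200 − 4.468·(3.200 − 3.000) / (4.468 − (-1.500))
   = 3.200 − (0.89360)/(5.96800) = 3.05027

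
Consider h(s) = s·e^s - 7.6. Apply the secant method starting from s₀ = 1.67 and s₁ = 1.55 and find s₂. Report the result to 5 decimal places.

1.57274

h(1.67) = 1.2713202, h(1.55) = -0.2972212
s₂ = 1.5500000 − (-0.2972212)·(1.5500000 − 1.6700000) / (-0.2972212 − 1.2713202) = 1.5500000 − (0.0356665)/(-1.5685414) = 1.5727387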